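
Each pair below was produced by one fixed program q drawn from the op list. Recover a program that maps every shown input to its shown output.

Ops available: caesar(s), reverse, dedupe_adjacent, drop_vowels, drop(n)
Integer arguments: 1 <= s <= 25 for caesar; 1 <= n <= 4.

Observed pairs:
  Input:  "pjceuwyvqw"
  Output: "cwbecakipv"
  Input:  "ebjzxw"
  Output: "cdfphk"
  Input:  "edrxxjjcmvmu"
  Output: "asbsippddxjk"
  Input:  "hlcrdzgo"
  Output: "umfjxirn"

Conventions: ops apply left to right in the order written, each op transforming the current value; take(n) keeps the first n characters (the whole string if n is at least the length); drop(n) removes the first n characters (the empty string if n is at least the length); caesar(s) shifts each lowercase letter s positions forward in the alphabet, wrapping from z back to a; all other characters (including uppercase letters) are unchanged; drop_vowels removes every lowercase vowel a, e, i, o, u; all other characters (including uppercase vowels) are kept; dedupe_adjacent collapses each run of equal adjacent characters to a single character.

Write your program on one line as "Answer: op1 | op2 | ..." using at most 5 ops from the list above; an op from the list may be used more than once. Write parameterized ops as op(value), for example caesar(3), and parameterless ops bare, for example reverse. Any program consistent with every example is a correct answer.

reverse | caesar(19) | caesar(17) | caesar(22)

Check, running the answer program on each example:
  "pjceuwyvqw" -> "wqvywuecjp" -> "pjorpnxvci" -> "gafigeomtz" -> "cwbecakipv"
  "ebjzxw" -> "wxzjbe" -> "pqscux" -> "ghjtlo" -> "cdfphk"
  "edrxxjjcmvmu" -> "umvmcjjxxrde" -> "nfofvccqqkwx" -> "ewfwmtthhbno" -> "asbsippddxjk"
  "hlcrdzgo" -> "ogzdrclh" -> "hzswkvea" -> "yqjnbmvr" -> "umfjxirn"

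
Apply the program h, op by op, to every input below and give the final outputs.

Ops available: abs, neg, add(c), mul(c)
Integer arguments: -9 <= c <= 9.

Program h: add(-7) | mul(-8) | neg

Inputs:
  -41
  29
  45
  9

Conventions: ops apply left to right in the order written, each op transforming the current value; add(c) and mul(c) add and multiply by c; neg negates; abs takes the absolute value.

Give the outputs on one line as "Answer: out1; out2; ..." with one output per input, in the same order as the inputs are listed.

Execution, op by op:
  -41 -> -48 -> 384 -> -384
  29 -> 22 -> -176 -> 176
  45 -> 38 -> -304 -> 304
  9 -> 2 -> -16 -> 16

-384; 176; 304; 16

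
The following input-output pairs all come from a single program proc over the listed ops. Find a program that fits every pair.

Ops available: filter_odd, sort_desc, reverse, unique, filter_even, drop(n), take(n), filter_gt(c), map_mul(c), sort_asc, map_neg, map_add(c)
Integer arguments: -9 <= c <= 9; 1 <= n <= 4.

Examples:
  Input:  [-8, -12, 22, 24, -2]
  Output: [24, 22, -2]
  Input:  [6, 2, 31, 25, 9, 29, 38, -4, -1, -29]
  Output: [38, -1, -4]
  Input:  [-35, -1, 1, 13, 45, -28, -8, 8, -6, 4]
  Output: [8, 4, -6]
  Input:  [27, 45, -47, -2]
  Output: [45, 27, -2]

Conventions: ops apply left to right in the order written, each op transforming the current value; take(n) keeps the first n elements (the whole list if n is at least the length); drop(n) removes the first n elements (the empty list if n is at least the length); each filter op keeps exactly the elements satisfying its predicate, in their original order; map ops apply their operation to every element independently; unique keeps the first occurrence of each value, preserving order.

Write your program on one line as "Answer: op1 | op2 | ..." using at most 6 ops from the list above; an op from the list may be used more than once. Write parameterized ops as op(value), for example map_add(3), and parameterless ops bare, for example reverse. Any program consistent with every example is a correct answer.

reverse | take(4) | sort_asc | filter_gt(-8) | sort_desc

Check, running the answer program on each example:
  [-8, -12, 22, 24, -2] -> [-2, 24, 22, -12, -8] -> [-2, 24, 22, -12] -> [-12, -2, 22, 24] -> [-2, 22, 24] -> [24, 22, -2]
  [6, 2, 31, 25, 9, 29, 38, -4, -1, -29] -> [-29, -1, -4, 38, 29, 9, 25, 31, 2, 6] -> [-29, -1, -4, 38] -> [-29, -4, -1, 38] -> [-4, -1, 38] -> [38, -1, -4]
  [-35, -1, 1, 13, 45, -28, -8, 8, -6, 4] -> [4, -6, 8, -8, -28, 45, 13, 1, -1, -35] -> [4, -6, 8, -8] -> [-8, -6, 4, 8] -> [-6, 4, 8] -> [8, 4, -6]
  [27, 45, -47, -2] -> [-2, -47, 45, 27] -> [-2, -47, 45, 27] -> [-47, -2, 27, 45] -> [-2, 27, 45] -> [45, 27, -2]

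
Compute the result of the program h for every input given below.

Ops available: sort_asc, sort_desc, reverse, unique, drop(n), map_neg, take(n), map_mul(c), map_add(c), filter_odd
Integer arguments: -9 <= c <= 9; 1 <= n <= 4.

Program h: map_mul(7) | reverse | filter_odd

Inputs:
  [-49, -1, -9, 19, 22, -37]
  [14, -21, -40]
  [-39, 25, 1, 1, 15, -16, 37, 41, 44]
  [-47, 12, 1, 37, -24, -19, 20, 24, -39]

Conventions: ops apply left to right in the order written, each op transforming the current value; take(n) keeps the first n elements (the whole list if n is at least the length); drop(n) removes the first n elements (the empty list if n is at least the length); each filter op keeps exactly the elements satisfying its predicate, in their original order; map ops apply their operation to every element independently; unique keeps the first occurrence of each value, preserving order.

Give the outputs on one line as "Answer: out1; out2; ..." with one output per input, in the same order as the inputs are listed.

[-259, 133, -63, -7, -343]; [-147]; [287, 259, 105, 7, 7, 175, -273]; [-273, -133, 259, 7, -329]

Execution, op by op:
  [-49, -1, -9, 19, 22, -37] -> [-343, -7, -63, 133, 154, -259] -> [-259, 154, 133, -63, -7, -343] -> [-259, 133, -63, -7, -343]
  [14, -21, -40] -> [98, -147, -280] -> [-280, -147, 98] -> [-147]
  [-39, 25, 1, 1, 15, -16, 37, 41, 44] -> [-273, 175, 7, 7, 105, -112, 259, 287, 308] -> [308, 287, 259, -112, 105, 7, 7, 175, -273] -> [287, 259, 105, 7, 7, 175, -273]
  [-47, 12, 1, 37, -24, -19, 20, 24, -39] -> [-329, 84, 7, 259, -168, -133, 140, 168, -273] -> [-273, 168, 140, -133, -168, 259, 7, 84, -329] -> [-273, -133, 259, 7, -329]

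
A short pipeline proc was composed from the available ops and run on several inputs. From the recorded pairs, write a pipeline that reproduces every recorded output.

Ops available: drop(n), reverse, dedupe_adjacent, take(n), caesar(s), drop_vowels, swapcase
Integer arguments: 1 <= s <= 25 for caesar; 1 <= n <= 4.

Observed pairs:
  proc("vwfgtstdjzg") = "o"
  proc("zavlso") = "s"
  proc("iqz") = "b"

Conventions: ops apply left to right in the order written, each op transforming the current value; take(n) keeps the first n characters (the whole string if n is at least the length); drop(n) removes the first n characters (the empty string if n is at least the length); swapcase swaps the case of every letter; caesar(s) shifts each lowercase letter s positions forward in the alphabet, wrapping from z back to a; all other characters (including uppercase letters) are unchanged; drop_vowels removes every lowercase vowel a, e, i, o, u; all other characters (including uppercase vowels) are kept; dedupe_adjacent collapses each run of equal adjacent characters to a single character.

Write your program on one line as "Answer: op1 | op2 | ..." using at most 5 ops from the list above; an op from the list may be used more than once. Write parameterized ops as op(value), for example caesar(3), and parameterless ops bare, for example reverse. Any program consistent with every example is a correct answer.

caesar(10) | take(1) | caesar(10) | caesar(25)

Check, running the answer program on each example:
  "vwfgtstdjzg" -> "fgpqdcdntjq" -> "f" -> "p" -> "o"
  "zavlso" -> "jkfvcy" -> "j" -> "t" -> "s"
  "iqz" -> "saj" -> "s" -> "c" -> "b"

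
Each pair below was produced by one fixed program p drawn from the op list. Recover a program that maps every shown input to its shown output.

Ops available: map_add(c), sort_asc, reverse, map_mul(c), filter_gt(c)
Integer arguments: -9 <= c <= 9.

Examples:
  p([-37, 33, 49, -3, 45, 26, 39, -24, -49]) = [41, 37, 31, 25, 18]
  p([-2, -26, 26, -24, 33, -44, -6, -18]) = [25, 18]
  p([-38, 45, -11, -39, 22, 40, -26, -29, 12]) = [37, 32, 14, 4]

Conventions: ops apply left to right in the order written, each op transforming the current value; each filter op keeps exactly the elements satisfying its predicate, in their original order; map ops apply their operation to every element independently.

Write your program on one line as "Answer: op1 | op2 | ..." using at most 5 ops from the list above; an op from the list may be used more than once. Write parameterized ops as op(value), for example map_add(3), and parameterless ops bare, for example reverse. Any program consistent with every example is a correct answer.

sort_asc | map_add(-5) | reverse | filter_gt(-4) | map_add(-3)

Check, running the answer program on each example:
  [-37, 33, 49, -3, 45, 26, 39, -24, -49] -> [-49, -37, -24, -3, 26, 33, 39, 45, 49] -> [-54, -42, -29, -8, 21, 28, 34, 40, 44] -> [44, 40, 34, 28, 21, -8, -29, -42, -54] -> [44, 40, 34, 28, 21] -> [41, 37, 31, 25, 18]
  [-2, -26, 26, -24, 33, -44, -6, -18] -> [-44, -26, -24, -18, -6, -2, 26, 33] -> [-49, -31, -29, -23, -11, -7, 21, 28] -> [28, 21, -7, -11, -23, -29, -31, -49] -> [28, 21] -> [25, 18]
  [-38, 45, -11, -39, 22, 40, -26, -29, 12] -> [-39, -38, -29, -26, -11, 12, 22, 40, 45] -> [-44, -43, -34, -31, -16, 7, 17, 35, 40] -> [40, 35, 17, 7, -16, -31, -34, -43, -44] -> [40, 35, 17, 7] -> [37, 32, 14, 4]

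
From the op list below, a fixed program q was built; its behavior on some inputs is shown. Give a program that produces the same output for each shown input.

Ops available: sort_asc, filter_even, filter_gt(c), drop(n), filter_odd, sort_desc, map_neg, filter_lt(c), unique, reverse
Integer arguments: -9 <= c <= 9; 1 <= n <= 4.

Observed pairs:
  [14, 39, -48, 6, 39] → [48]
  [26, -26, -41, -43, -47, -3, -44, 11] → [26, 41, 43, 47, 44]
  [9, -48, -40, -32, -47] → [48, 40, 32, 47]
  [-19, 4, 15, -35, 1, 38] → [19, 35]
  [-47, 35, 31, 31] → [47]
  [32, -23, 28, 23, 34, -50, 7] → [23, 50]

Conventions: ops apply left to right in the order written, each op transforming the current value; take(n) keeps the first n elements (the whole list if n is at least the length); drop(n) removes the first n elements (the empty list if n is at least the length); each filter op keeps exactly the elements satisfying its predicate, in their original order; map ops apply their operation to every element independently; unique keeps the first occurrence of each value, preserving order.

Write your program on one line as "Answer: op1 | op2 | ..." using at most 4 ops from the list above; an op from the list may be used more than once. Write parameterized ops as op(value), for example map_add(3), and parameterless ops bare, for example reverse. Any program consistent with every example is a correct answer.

unique | map_neg | filter_gt(8)

Check, running the answer program on each example:
  [14, 39, -48, 6, 39] -> [14, 39, -48, 6] -> [-14, -39, 48, -6] -> [48]
  [26, -26, -41, -43, -47, -3, -44, 11] -> [26, -26, -41, -43, -47, -3, -44, 11] -> [-26, 26, 41, 43, 47, 3, 44, -11] -> [26, 41, 43, 47, 44]
  [9, -48, -40, -32, -47] -> [9, -48, -40, -32, -47] -> [-9, 48, 40, 32, 47] -> [48, 40, 32, 47]
  [-19, 4, 15, -35, 1, 38] -> [-19, 4, 15, -35, 1, 38] -> [19, -4, -15, 35, -1, -38] -> [19, 35]
  [-47, 35, 31, 31] -> [-47, 35, 31] -> [47, -35, -31] -> [47]
  [32, -23, 28, 23, 34, -50, 7] -> [32, -23, 28, 23, 34, -50, 7] -> [-32, 23, -28, -23, -34, 50, -7] -> [23, 50]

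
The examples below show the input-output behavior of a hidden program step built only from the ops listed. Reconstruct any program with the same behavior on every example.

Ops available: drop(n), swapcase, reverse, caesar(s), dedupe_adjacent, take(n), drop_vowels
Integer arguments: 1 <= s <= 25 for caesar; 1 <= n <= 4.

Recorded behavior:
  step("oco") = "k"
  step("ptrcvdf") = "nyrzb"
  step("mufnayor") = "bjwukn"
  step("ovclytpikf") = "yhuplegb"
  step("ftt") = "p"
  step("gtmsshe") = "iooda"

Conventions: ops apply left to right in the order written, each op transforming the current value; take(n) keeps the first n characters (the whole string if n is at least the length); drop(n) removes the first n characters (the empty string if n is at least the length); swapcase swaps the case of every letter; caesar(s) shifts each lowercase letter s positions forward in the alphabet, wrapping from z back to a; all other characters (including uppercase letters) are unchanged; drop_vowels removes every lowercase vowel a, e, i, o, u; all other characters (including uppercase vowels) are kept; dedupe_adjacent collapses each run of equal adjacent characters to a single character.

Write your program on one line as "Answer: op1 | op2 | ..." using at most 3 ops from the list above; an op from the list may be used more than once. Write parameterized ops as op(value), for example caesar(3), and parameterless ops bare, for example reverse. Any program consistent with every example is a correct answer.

caesar(22) | drop(2)

Check, running the answer program on each example:
  "oco" -> "kyk" -> "k"
  "ptrcvdf" -> "lpnyrzb" -> "nyrzb"
  "mufnayor" -> "iqbjwukn" -> "bjwukn"
  "ovclytpikf" -> "kryhuplegb" -> "yhuplegb"
  "ftt" -> "bpp" -> "p"
  "gtmsshe" -> "cpiooda" -> "iooda"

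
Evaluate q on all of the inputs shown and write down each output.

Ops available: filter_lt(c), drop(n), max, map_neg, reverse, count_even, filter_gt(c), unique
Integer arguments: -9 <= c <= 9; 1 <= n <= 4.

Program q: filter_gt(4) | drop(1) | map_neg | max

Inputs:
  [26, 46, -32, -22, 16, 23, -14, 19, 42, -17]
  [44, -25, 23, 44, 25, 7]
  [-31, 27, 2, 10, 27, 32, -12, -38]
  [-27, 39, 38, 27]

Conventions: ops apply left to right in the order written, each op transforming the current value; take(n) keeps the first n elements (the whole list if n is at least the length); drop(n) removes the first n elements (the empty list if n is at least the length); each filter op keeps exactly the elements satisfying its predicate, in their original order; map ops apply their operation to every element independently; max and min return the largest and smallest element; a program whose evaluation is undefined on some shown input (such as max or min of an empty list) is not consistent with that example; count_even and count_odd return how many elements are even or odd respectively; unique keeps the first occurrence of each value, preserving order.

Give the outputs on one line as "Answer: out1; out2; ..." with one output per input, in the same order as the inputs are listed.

-16; -7; -10; -27

Execution, op by op:
  [26, 46, -32, -22, 16, 23, -14, 19, 42, -17] -> [26, 46, 16, 23, 19, 42] -> [46, 16, 23, 19, 42] -> [-46, -16, -23, -19, -42] -> -16
  [44, -25, 23, 44, 25, 7] -> [44, 23, 44, 25, 7] -> [23, 44, 25, 7] -> [-23, -44, -25, -7] -> -7
  [-31, 27, 2, 10, 27, 32, -12, -38] -> [27, 10, 27, 32] -> [10, 27, 32] -> [-10, -27, -32] -> -10
  [-27, 39, 38, 27] -> [39, 38, 27] -> [38, 27] -> [-38, -27] -> -27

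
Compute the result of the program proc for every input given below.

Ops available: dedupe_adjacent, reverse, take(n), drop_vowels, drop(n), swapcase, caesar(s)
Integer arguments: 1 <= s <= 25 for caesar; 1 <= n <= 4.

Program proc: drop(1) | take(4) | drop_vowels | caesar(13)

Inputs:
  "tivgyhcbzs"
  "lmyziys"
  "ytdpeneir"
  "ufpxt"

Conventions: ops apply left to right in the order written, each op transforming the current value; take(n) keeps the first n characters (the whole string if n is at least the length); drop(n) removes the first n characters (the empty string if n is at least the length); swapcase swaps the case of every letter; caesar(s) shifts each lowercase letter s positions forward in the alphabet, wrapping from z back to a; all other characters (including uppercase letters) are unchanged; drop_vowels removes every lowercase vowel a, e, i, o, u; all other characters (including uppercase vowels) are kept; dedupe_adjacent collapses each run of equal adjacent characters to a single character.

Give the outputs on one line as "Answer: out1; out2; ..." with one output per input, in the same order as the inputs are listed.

"itl"; "zlm"; "gqc"; "sckg"

Execution, op by op:
  "tivgyhcbzs" -> "ivgyhcbzs" -> "ivgy" -> "vgy" -> "itl"
  "lmyziys" -> "myziys" -> "myzi" -> "myz" -> "zlm"
  "ytdpeneir" -> "tdpeneir" -> "tdpe" -> "tdp" -> "gqc"
  "ufpxt" -> "fpxt" -> "fpxt" -> "fpxt" -> "sckg"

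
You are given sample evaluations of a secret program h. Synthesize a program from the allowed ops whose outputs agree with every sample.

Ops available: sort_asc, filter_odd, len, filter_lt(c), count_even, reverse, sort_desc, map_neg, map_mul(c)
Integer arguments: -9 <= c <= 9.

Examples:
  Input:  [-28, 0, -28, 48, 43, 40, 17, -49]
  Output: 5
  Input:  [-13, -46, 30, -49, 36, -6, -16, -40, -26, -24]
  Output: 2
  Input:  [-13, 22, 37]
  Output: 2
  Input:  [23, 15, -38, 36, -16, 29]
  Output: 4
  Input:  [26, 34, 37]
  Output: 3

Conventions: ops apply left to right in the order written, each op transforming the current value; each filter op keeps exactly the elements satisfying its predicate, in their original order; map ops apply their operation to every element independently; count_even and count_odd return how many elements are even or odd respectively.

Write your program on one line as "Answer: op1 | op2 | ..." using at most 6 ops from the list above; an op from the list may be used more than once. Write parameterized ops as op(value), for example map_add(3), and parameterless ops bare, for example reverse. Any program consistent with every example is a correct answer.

map_mul(2) | sort_desc | map_neg | map_mul(9) | filter_lt(5) | count_even

Check, running the answer program on each example:
  [-28, 0, -28, 48, 43, 40, 17, -49] -> [-56, 0, -56, 96, 86, 80, 34, -98] -> [96, 86, 80, 34, 0, -56, -56, -98] -> [-96, -86, -80, -34, 0, 56, 56, 98] -> [-864, -774, -720, -306, 0, 504, 504, 882] -> [-864, -774, -720, -306, 0] -> 5
  [-13, -46, 30, -49, 36, -6, -16, -40, -26, -24] -> [-26, -92, 60, -98, 72, -12, -32, -80, -52, -48] -> [72, 60, -12, -26, -32, -48, -52, -80, -92, -98] -> [-72, -60, 12, 26, 32, 48, 52, 80, 92, 98] -> [-648, -540, 108, 234, 288, 432, 468, 720, 828, 882] -> [-648, -540] -> 2
  [-13, 22, 37] -> [-26, 44, 74] -> [74, 44, -26] -> [-74, -44, 26] -> [-666, -396, 234] -> [-666, -396] -> 2
  [23, 15, -38, 36, -16, 29] -> [46, 30, -76, 72, -32, 58] -> [72, 58, 46, 30, -32, -76] -> [-72, -58, -46, -30, 32, 76] -> [-648, -522, -414, -270, 288, 684] -> [-648, -522, -414, -270] -> 4
  [26, 34, 37] -> [52, 68, 74] -> [74, 68, 52] -> [-74, -68, -52] -> [-666, -612, -468] -> [-666, -612, -468] -> 3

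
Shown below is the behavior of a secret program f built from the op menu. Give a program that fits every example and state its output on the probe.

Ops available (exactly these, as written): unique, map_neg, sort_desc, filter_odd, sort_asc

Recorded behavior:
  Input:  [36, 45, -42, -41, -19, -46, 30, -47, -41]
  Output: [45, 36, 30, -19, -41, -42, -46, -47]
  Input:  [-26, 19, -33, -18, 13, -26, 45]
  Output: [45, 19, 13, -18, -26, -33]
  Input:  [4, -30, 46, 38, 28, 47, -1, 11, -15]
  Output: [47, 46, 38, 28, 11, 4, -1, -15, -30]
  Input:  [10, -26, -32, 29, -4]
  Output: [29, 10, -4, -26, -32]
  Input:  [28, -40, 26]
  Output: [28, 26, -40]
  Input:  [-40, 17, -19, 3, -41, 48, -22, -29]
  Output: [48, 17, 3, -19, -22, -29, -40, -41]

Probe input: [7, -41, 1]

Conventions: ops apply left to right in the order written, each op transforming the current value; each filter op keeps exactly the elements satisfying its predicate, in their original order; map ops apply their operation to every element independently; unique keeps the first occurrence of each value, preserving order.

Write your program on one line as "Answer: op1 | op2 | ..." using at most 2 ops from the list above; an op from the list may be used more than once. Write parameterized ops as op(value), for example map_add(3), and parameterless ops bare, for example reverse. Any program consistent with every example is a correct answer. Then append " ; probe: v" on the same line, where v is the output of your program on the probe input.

sort_desc | unique ; probe: [7, 1, -41]

Check, running the answer program on each example:
  [36, 45, -42, -41, -19, -46, 30, -47, -41] -> [45, 36, 30, -19, -41, -41, -42, -46, -47] -> [45, 36, 30, -19, -41, -42, -46, -47]
  [-26, 19, -33, -18, 13, -26, 45] -> [45, 19, 13, -18, -26, -26, -33] -> [45, 19, 13, -18, -26, -33]
  [4, -30, 46, 38, 28, 47, -1, 11, -15] -> [47, 46, 38, 28, 11, 4, -1, -15, -30] -> [47, 46, 38, 28, 11, 4, -1, -15, -30]
  [10, -26, -32, 29, -4] -> [29, 10, -4, -26, -32] -> [29, 10, -4, -26, -32]
  [28, -40, 26] -> [28, 26, -40] -> [28, 26, -40]
  [-40, 17, -19, 3, -41, 48, -22, -29] -> [48, 17, 3, -19, -22, -29, -40, -41] -> [48, 17, 3, -19, -22, -29, -40, -41]
  probe: [7, -41, 1] -> [7, 1, -41] -> [7, 1, -41]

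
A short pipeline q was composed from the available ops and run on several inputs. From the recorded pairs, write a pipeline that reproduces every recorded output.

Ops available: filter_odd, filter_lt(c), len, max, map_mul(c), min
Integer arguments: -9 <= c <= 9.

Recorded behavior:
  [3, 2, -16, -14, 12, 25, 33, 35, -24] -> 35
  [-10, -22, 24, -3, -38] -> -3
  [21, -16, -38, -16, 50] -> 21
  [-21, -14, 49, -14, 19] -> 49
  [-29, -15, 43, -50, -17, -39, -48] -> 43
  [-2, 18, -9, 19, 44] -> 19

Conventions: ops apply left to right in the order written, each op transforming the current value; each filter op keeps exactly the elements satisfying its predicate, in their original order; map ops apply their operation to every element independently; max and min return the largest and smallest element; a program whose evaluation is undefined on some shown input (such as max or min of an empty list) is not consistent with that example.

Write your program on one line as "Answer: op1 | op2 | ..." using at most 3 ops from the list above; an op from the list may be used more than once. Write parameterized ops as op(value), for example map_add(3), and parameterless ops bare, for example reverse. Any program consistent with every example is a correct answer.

filter_odd | max

Check, running the answer program on each example:
  [3, 2, -16, -14, 12, 25, 33, 35, -24] -> [3, 25, 33, 35] -> 35
  [-10, -22, 24, -3, -38] -> [-3] -> -3
  [21, -16, -38, -16, 50] -> [21] -> 21
  [-21, -14, 49, -14, 19] -> [-21, 49, 19] -> 49
  [-29, -15, 43, -50, -17, -39, -48] -> [-29, -15, 43, -17, -39] -> 43
  [-2, 18, -9, 19, 44] -> [-9, 19] -> 19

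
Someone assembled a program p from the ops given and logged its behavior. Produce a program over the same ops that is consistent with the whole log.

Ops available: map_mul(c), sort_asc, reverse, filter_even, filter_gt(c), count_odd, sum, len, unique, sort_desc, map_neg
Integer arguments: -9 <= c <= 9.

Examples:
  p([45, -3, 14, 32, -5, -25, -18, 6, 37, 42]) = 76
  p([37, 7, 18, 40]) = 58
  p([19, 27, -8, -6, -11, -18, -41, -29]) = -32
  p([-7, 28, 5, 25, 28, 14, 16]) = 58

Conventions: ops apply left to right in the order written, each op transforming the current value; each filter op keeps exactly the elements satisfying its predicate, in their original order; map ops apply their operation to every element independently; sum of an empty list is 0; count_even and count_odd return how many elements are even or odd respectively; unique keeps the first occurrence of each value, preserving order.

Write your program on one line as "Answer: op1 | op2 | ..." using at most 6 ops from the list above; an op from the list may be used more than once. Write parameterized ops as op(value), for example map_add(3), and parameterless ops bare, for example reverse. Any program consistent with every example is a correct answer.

sort_desc | sort_asc | unique | filter_even | sum

Check, running the answer program on each example:
  [45, -3, 14, 32, -5, -25, -18, 6, 37, 42] -> [45, 42, 37, 32, 14, 6, -3, -5, -18, -25] -> [-25, -18, -5, -3, 6, 14, 32, 37, 42, 45] -> [-25, -18, -5, -3, 6, 14, 32, 37, 42, 45] -> [-18, 6, 14, 32, 42] -> 76
  [37, 7, 18, 40] -> [40, 37, 18, 7] -> [7, 18, 37, 40] -> [7, 18, 37, 40] -> [18, 40] -> 58
  [19, 27, -8, -6, -11, -18, -41, -29] -> [27, 19, -6, -8, -11, -18, -29, -41] -> [-41, -29, -18, -11, -8, -6, 19, 27] -> [-41, -29, -18, -11, -8, -6, 19, 27] -> [-18, -8, -6] -> -32
  [-7, 28, 5, 25, 28, 14, 16] -> [28, 28, 25, 16, 14, 5, -7] -> [-7, 5, 14, 16, 25, 28, 28] -> [-7, 5, 14, 16, 25, 28] -> [14, 16, 28] -> 58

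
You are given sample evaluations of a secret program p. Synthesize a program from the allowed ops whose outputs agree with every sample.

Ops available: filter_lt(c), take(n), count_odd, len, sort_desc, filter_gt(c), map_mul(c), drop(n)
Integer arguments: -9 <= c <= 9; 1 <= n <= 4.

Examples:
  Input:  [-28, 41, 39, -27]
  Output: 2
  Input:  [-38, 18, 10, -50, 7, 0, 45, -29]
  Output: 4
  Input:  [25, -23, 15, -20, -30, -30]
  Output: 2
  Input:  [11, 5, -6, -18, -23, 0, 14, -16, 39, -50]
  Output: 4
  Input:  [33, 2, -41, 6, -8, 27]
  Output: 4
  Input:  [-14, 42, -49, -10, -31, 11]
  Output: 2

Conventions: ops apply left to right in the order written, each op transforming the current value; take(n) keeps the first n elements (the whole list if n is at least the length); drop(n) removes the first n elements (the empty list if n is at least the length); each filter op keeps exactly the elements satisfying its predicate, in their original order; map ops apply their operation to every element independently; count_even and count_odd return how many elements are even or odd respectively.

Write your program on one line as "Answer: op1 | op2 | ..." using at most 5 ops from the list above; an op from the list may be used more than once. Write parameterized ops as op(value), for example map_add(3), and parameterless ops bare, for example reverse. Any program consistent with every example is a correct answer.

map_mul(6) | filter_gt(-4) | take(4) | len

Check, running the answer program on each example:
  [-28, 41, 39, -27] -> [-168, 246, 234, -162] -> [246, 234] -> [246, 234] -> 2
  [-38, 18, 10, -50, 7, 0, 45, -29] -> [-228, 108, 60, -300, 42, 0, 270, -174] -> [108, 60, 42, 0, 270] -> [108, 60, 42, 0] -> 4
  [25, -23, 15, -20, -30, -30] -> [150, -138, 90, -120, -180, -180] -> [150, 90] -> [150, 90] -> 2
  [11, 5, -6, -18, -23, 0, 14, -16, 39, -50] -> [66, 30, -36, -108, -138, 0, 84, -96, 234, -300] -> [66, 30, 0, 84, 234] -> [66, 30, 0, 84] -> 4
  [33, 2, -41, 6, -8, 27] -> [198, 12, -246, 36, -48, 162] -> [198, 12, 36, 162] -> [198, 12, 36, 162] -> 4
  [-14, 42, -49, -10, -31, 11] -> [-84, 252, -294, -60, -186, 66] -> [252, 66] -> [252, 66] -> 2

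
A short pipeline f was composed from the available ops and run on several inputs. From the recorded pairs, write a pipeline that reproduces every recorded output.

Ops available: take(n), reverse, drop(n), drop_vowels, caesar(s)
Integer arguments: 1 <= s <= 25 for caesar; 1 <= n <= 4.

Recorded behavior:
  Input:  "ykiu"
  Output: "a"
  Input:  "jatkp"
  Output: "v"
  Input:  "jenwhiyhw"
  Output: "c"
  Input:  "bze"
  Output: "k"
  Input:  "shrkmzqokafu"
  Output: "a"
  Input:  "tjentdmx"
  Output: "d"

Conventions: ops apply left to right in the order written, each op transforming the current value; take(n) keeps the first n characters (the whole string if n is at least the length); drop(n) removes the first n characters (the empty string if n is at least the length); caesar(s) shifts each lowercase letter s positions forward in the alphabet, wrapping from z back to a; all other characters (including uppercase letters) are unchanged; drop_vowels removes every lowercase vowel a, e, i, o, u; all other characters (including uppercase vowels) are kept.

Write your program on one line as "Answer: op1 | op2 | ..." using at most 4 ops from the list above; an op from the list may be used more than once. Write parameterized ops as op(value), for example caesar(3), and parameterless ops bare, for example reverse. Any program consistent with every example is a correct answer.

reverse | caesar(6) | take(1)

Check, running the answer program on each example:
  "ykiu" -> "uiky" -> "aoqe" -> "a"
  "jatkp" -> "pktaj" -> "vqzgp" -> "v"
  "jenwhiyhw" -> "whyihwnej" -> "cneonctkp" -> "c"
  "bze" -> "ezb" -> "kfh" -> "k"
  "shrkmzqokafu" -> "ufakoqzmkrhs" -> "algquwfsqxny" -> "a"
  "tjentdmx" -> "xmdtnejt" -> "dsjztkpz" -> "d"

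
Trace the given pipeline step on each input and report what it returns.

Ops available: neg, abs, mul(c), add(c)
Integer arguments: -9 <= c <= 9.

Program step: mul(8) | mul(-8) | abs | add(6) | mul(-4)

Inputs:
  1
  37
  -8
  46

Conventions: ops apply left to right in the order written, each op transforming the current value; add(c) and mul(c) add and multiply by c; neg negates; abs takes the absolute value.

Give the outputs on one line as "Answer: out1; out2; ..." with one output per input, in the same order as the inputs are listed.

Execution, op by op:
  1 -> 8 -> -64 -> 64 -> 70 -> -280
  37 -> 296 -> -2368 -> 2368 -> 2374 -> -9496
  -8 -> -64 -> 512 -> 512 -> 518 -> -2072
  46 -> 368 -> -2944 -> 2944 -> 2950 -> -11800

-280; -9496; -2072; -11800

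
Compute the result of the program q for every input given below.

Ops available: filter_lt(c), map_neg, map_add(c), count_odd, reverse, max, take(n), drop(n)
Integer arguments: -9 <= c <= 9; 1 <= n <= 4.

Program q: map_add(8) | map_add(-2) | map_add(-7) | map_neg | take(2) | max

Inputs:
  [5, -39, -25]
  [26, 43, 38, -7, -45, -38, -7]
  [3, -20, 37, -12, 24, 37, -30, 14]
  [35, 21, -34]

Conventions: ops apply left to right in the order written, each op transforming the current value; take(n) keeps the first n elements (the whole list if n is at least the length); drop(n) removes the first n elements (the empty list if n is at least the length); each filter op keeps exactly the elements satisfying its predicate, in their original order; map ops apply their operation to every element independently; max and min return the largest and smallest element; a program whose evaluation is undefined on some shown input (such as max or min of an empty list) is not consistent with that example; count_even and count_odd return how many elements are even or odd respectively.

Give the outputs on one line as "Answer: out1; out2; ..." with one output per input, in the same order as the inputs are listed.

Execution, op by op:
  [5, -39, -25] -> [13, -31, -17] -> [11, -33, -19] -> [4, -40, -26] -> [-4, 40, 26] -> [-4, 40] -> 40
  [26, 43, 38, -7, -45, -38, -7] -> [34, 51, 46, 1, -37, -30, 1] -> [32, 49, 44, -1, -39, -32, -1] -> [25, 42, 37, -8, -46, -39, -8] -> [-25, -42, -37, 8, 46, 39, 8] -> [-25, -42] -> -25
  [3, -20, 37, -12, 24, 37, -30, 14] -> [11, -12, 45, -4, 32, 45, -22, 22] -> [9, -14, 43, -6, 30, 43, -24, 20] -> [2, -21, 36, -13, 23, 36, -31, 13] -> [-2, 21, -36, 13, -23, -36, 31, -13] -> [-2, 21] -> 21
  [35, 21, -34] -> [43, 29, -26] -> [41, 27, -28] -> [34, 20, -35] -> [-34, -20, 35] -> [-34, -20] -> -20

40; -25; 21; -20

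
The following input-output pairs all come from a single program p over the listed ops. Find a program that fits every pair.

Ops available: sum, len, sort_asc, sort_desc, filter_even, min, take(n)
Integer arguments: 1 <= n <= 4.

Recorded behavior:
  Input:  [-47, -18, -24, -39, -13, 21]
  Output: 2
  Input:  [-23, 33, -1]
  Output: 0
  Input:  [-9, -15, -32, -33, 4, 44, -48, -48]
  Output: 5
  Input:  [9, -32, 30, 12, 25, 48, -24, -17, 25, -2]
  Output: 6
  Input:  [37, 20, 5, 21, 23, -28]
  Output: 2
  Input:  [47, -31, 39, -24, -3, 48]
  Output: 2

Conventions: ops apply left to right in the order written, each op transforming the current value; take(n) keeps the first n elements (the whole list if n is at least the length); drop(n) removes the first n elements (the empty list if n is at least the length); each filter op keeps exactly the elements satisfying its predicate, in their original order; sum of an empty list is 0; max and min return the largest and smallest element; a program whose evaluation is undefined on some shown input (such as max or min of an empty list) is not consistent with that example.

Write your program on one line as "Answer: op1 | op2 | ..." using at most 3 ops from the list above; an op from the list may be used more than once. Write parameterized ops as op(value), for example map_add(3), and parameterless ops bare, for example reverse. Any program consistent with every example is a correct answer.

filter_even | len

Check, running the answer program on each example:
  [-47, -18, -24, -39, -13, 21] -> [-18, -24] -> 2
  [-23, 33, -1] -> [] -> 0
  [-9, -15, -32, -33, 4, 44, -48, -48] -> [-32, 4, 44, -48, -48] -> 5
  [9, -32, 30, 12, 25, 48, -24, -17, 25, -2] -> [-32, 30, 12, 48, -24, -2] -> 6
  [37, 20, 5, 21, 23, -28] -> [20, -28] -> 2
  [47, -31, 39, -24, -3, 48] -> [-24, 48] -> 2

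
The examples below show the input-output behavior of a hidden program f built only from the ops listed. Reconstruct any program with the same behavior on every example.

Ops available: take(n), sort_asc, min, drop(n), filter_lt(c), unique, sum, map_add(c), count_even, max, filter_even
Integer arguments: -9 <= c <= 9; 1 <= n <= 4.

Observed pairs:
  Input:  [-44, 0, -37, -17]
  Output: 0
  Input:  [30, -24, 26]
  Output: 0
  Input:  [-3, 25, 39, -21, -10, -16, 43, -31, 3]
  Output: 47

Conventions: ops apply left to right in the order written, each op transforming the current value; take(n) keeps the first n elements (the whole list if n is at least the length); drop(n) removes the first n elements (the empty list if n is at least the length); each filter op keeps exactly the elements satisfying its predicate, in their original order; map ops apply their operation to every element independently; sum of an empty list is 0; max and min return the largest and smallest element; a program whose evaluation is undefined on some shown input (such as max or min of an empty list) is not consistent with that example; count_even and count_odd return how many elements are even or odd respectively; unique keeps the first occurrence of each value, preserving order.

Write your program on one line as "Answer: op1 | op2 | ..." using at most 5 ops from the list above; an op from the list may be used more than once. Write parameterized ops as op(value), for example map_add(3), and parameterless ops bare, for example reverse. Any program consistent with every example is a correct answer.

map_add(-6) | sort_asc | map_add(-6) | drop(4) | sum

Check, running the answer program on each example:
  [-44, 0, -37, -17] -> [-50, -6, -43, -23] -> [-50, -43, -23, -6] -> [-56, -49, -29, -12] -> [] -> 0
  [30, -24, 26] -> [24, -30, 20] -> [-30, 20, 24] -> [-36, 14, 18] -> [] -> 0
  [-3, 25, 39, -21, -10, -16, 43, -31, 3] -> [-9, 19, 33, -27, -16, -22, 37, -37, -3] -> [-37, -27, -22, -16, -9, -3, 19, 33, 37] -> [-43, -33, -28, -22, -15, -9, 13, 27, 31] -> [-15, -9, 13, 27, 31] -> 47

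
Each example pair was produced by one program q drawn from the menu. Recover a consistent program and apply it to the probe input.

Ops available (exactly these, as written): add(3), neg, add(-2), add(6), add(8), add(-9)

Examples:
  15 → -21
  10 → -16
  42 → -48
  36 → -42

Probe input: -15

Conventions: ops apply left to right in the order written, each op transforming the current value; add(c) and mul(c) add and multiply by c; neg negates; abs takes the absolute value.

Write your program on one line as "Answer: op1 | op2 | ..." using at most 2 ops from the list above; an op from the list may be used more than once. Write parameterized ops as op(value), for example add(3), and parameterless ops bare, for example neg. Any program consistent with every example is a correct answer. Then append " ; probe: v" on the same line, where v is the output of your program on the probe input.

add(6) | neg ; probe: 9

Check, running the answer program on each example:
  15 -> 21 -> -21
  10 -> 16 -> -16
  42 -> 48 -> -48
  36 -> 42 -> -42
  probe: -15 -> -9 -> 9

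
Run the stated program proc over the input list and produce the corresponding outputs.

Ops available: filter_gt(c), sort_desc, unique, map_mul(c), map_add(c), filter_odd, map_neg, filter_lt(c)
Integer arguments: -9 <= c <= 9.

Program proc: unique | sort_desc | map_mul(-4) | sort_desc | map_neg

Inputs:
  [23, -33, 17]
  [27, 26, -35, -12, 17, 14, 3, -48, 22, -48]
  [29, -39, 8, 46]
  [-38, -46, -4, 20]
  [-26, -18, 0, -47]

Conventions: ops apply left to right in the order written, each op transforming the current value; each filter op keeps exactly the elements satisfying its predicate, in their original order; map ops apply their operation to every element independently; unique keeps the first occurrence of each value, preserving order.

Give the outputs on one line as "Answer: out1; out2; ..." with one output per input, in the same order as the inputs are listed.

Execution, op by op:
  [23, -33, 17] -> [23, -33, 17] -> [23, 17, -33] -> [-92, -68, 132] -> [132, -68, -92] -> [-132, 68, 92]
  [27, 26, -35, -12, 17, 14, 3, -48, 22, -48] -> [27, 26, -35, -12, 17, 14, 3, -48, 22] -> [27, 26, 22, 17, 14, 3, -12, -35, -48] -> [-108, -104, -88, -68, -56, -12, 48, 140, 192] -> [192, 140, 48, -12, -56, -68, -88, -104, -108] -> [-192, -140, -48, 12, 56, 68, 88, 104, 108]
  [29, -39, 8, 46] -> [29, -39, 8, 46] -> [46, 29, 8, -39] -> [-184, -116, -32, 156] -> [156, -32, -116, -184] -> [-156, 32, 116, 184]
  [-38, -46, -4, 20] -> [-38, -46, -4, 20] -> [20, -4, -38, -46] -> [-80, 16, 152, 184] -> [184, 152, 16, -80] -> [-184, -152, -16, 80]
  [-26, -18, 0, -47] -> [-26, -18, 0, -47] -> [0, -18, -26, -47] -> [0, 72, 104, 188] -> [188, 104, 72, 0] -> [-188, -104, -72, 0]

[-132, 68, 92]; [-192, -140, -48, 12, 56, 68, 88, 104, 108]; [-156, 32, 116, 184]; [-184, -152, -16, 80]; [-188, -104, -72, 0]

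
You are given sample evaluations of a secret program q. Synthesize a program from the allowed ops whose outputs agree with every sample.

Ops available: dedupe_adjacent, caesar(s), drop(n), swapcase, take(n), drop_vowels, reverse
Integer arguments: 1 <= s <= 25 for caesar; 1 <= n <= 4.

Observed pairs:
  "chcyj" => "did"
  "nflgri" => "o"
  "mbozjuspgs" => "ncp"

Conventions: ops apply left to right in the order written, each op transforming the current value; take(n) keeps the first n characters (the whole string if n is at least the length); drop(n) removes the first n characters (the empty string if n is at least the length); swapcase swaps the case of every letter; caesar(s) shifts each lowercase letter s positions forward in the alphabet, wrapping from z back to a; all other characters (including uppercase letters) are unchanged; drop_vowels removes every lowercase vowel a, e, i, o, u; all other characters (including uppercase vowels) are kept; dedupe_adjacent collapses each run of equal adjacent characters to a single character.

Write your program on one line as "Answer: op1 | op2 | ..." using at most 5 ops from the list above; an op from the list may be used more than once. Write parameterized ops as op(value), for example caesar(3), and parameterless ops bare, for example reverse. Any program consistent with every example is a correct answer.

caesar(15) | take(3) | drop_vowels | caesar(12)

Check, running the answer program on each example:
  "chcyj" -> "rwrny" -> "rwr" -> "rwr" -> "did"
  "nflgri" -> "cuavgx" -> "cua" -> "c" -> "o"
  "mbozjuspgs" -> "bqdoyjhevh" -> "bqd" -> "bqd" -> "ncp"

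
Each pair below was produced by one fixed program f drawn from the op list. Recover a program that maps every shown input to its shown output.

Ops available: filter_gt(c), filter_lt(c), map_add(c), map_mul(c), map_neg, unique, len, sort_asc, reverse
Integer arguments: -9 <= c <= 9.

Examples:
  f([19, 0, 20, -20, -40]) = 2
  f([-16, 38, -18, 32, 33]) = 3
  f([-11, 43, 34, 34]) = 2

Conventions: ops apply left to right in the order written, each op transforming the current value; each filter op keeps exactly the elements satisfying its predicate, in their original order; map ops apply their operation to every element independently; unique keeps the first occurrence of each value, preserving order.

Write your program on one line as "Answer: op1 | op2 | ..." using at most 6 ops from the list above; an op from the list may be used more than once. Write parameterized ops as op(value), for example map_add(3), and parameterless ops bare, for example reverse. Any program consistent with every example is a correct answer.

sort_asc | unique | filter_gt(8) | map_mul(8) | len

Check, running the answer program on each example:
  [19, 0, 20, -20, -40] -> [-40, -20, 0, 19, 20] -> [-40, -20, 0, 19, 20] -> [19, 20] -> [152, 160] -> 2
  [-16, 38, -18, 32, 33] -> [-18, -16, 32, 33, 38] -> [-18, -16, 32, 33, 38] -> [32, 33, 38] -> [256, 264, 304] -> 3
  [-11, 43, 34, 34] -> [-11, 34, 34, 43] -> [-11, 34, 43] -> [34, 43] -> [272, 344] -> 2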